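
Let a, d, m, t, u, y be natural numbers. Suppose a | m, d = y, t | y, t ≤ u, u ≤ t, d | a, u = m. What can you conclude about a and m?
a = m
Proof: t ≤ u and u ≤ t, so t = u. Since u = m, t = m. d = y and d | a, hence y | a. Since t | y, t | a. t = m, so m | a. Since a | m, a = m.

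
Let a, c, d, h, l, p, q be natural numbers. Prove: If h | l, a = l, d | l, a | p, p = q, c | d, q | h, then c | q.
p = q and a | p, thus a | q. Since a = l, l | q. q | h and h | l, hence q | l. l | q, so l = q. Since d | l, d | q. From c | d, c | q.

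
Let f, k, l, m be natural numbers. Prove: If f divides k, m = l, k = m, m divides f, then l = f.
k = m and f divides k, hence f divides m. m divides f, so f = m. m = l, so f = l. Then l = f.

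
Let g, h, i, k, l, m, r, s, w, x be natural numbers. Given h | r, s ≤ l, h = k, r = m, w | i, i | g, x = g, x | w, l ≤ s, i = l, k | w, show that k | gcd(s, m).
Since x = g and x | w, g | w. i | g, so i | w. Since w | i, w = i. Since i = l, w = l. From l ≤ s and s ≤ l, l = s. w = l, so w = s. k | w, so k | s. Since r = m and h | r, h | m. h = k, so k | m. k | s, so k | gcd(s, m).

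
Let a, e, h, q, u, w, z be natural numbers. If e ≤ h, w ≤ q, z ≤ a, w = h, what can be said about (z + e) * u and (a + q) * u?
(z + e) * u ≤ (a + q) * u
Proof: From w = h and w ≤ q, h ≤ q. e ≤ h, so e ≤ q. z ≤ a, so z + e ≤ a + q. By multiplying by a non-negative, (z + e) * u ≤ (a + q) * u.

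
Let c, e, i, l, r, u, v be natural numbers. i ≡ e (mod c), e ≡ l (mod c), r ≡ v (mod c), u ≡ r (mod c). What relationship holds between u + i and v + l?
u + i ≡ v + l (mod c)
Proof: u ≡ r (mod c) and r ≡ v (mod c), hence u ≡ v (mod c). i ≡ e (mod c) and e ≡ l (mod c), hence i ≡ l (mod c). Combining with u ≡ v (mod c), by adding congruences, u + i ≡ v + l (mod c).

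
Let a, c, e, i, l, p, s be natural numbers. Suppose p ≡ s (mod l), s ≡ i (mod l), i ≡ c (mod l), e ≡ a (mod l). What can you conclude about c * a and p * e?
c * a ≡ p * e (mod l)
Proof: p ≡ s (mod l) and s ≡ i (mod l), hence p ≡ i (mod l). i ≡ c (mod l), so p ≡ c (mod l). Since e ≡ a (mod l), p * e ≡ c * a (mod l). Then c * a ≡ p * e (mod l).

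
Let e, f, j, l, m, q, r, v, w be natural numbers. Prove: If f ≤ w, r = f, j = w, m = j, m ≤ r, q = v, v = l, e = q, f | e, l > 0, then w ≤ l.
m = j and m ≤ r, so j ≤ r. j = w, so w ≤ r. Since r = f, w ≤ f. From f ≤ w, f = w. q = v and v = l, so q = l. e = q and f | e, therefore f | q. q = l, so f | l. Because f = w, w | l. Since l > 0, w ≤ l.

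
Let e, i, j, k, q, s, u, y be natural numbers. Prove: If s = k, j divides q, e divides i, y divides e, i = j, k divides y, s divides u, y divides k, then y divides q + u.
Because i = j and e divides i, e divides j. From y divides e, y divides j. j divides q, so y divides q. k divides y and y divides k, hence k = y. From s = k and s divides u, k divides u. Since k = y, y divides u. Because y divides q, y divides q + u.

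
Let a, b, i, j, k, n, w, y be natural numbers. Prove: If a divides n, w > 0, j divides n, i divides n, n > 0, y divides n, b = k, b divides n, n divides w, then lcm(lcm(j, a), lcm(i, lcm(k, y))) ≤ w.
j divides n and a divides n, therefore lcm(j, a) divides n. b = k and b divides n, hence k divides n. Since y divides n, lcm(k, y) divides n. i divides n, so lcm(i, lcm(k, y)) divides n. Since lcm(j, a) divides n, lcm(lcm(j, a), lcm(i, lcm(k, y))) divides n. n > 0, so lcm(lcm(j, a), lcm(i, lcm(k, y))) ≤ n. Because n divides w and w > 0, n ≤ w. lcm(lcm(j, a), lcm(i, lcm(k, y))) ≤ n, so lcm(lcm(j, a), lcm(i, lcm(k, y))) ≤ w.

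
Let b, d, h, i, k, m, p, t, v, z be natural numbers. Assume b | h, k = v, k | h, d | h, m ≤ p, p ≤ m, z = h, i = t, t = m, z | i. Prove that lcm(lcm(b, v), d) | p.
Since k = v and k | h, v | h. b | h, so lcm(b, v) | h. Since d | h, lcm(lcm(b, v), d) | h. m ≤ p and p ≤ m, hence m = p. i = t and t = m, thus i = m. z | i, so z | m. Since z = h, h | m. m = p, so h | p. lcm(lcm(b, v), d) | h, so lcm(lcm(b, v), d) | p.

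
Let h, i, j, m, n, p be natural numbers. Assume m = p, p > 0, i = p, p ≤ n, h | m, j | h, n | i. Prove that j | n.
i = p and n | i, therefore n | p. p > 0, so n ≤ p. From p ≤ n, p = n. From m = p, m = n. Because j | h and h | m, j | m. Since m = n, j | n.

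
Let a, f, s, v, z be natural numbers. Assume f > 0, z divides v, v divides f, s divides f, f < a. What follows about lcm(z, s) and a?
lcm(z, s) < a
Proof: z divides v and v divides f, therefore z divides f. Since s divides f, lcm(z, s) divides f. Since f > 0, lcm(z, s) ≤ f. Since f < a, lcm(z, s) < a.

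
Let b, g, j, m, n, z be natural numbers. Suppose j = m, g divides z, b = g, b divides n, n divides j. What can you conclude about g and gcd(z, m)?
g divides gcd(z, m)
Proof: Since j = m and n divides j, n divides m. b divides n, so b divides m. Since b = g, g divides m. g divides z, so g divides gcd(z, m).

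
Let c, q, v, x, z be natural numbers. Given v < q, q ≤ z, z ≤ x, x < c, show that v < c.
From q ≤ z and z ≤ x, q ≤ x. Since x < c, q < c. Since v < q, v < c.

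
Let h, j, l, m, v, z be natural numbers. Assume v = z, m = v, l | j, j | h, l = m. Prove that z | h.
l = m and m = v, hence l = v. Because l | j and j | h, l | h. Since l = v, v | h. Since v = z, z | h.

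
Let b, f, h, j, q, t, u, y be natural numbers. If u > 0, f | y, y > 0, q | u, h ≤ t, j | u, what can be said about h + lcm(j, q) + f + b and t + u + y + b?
h + lcm(j, q) + f + b ≤ t + u + y + b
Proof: Since j | u and q | u, lcm(j, q) | u. u > 0, so lcm(j, q) ≤ u. h ≤ t, so h + lcm(j, q) ≤ t + u. f | y and y > 0, thus f ≤ y. h + lcm(j, q) ≤ t + u, so h + lcm(j, q) + f ≤ t + u + y. Then h + lcm(j, q) + f + b ≤ t + u + y + b.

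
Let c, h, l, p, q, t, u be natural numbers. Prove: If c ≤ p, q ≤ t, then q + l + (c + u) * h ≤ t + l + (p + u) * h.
Since q ≤ t, q + l ≤ t + l. Because c ≤ p, c + u ≤ p + u. By multiplying by a non-negative, (c + u) * h ≤ (p + u) * h. Since q + l ≤ t + l, q + l + (c + u) * h ≤ t + l + (p + u) * h.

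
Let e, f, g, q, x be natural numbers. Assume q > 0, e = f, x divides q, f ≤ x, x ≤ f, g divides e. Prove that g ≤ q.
Because e = f and g divides e, g divides f. Since x ≤ f and f ≤ x, x = f. Since x divides q, f divides q. Since g divides f, g divides q. Since q > 0, g ≤ q.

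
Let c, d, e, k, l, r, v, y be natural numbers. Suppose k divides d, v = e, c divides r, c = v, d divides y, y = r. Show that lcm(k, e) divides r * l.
Because y = r and d divides y, d divides r. Because k divides d, k divides r. c = v and c divides r, thus v divides r. Since v = e, e divides r. k divides r, so lcm(k, e) divides r. Then lcm(k, e) divides r * l.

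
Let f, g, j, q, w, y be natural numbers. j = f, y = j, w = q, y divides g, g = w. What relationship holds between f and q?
f divides q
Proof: g = w and w = q, therefore g = q. Because y = j and y divides g, j divides g. Since g = q, j divides q. j = f, so f divides q.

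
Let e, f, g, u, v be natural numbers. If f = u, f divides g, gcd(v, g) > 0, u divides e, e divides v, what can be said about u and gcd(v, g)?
u ≤ gcd(v, g)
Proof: u divides e and e divides v, therefore u divides v. f = u and f divides g, so u divides g. Because u divides v, u divides gcd(v, g). Since gcd(v, g) > 0, u ≤ gcd(v, g).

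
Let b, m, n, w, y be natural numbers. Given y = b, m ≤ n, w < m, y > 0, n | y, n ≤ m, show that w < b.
n ≤ m and m ≤ n, so n = m. Since n | y, m | y. Since y > 0, m ≤ y. y = b, so m ≤ b. w < m, so w < b.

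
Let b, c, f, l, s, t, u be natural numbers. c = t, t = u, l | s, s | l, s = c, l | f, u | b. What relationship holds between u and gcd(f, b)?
u | gcd(f, b)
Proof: Because c = t and t = u, c = u. Since l | s and s | l, l = s. Because s = c, l = c. Since l | f, c | f. Since c = u, u | f. Since u | b, u | gcd(f, b).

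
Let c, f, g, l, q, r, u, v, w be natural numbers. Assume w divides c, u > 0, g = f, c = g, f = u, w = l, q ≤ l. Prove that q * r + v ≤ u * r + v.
c = g and g = f, hence c = f. From w = l and w divides c, l divides c. Since c = f, l divides f. Since f = u, l divides u. From u > 0, l ≤ u. q ≤ l, so q ≤ u. By multiplying by a non-negative, q * r ≤ u * r. Then q * r + v ≤ u * r + v.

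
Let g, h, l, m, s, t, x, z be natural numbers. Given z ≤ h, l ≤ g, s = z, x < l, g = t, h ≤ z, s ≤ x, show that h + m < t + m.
z ≤ h and h ≤ z, so z = h. From s ≤ x and x < l, s < l. Since s = z, z < l. z = h, so h < l. Because g = t and l ≤ g, l ≤ t. h < l, so h < t. Then h + m < t + m.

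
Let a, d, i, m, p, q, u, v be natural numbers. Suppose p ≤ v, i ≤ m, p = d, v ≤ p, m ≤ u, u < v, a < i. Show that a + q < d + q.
v ≤ p and p ≤ v, hence v = p. p = d, so v = d. From a < i and i ≤ m, a < m. m ≤ u, so a < u. Since u < v, a < v. Since v = d, a < d. Then a + q < d + q.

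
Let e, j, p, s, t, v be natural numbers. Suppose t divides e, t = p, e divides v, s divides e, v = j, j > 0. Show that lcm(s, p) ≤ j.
From t = p and t divides e, p divides e. Because s divides e, lcm(s, p) divides e. v = j and e divides v, so e divides j. lcm(s, p) divides e, so lcm(s, p) divides j. j > 0, so lcm(s, p) ≤ j.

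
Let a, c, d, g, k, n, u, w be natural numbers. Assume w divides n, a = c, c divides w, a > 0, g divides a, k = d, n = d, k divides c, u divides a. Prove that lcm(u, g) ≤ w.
n = d and w divides n, hence w divides d. k = d and k divides c, thus d divides c. Since w divides d, w divides c. Since c divides w, c = w. a = c, so a = w. u divides a and g divides a, hence lcm(u, g) divides a. a > 0, so lcm(u, g) ≤ a. Since a = w, lcm(u, g) ≤ w.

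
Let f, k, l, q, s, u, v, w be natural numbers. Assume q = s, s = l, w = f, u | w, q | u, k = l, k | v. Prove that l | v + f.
k = l and k | v, hence l | v. From q = s and s = l, q = l. Since q | u and u | w, q | w. q = l, so l | w. Since w = f, l | f. Because l | v, l | v + f.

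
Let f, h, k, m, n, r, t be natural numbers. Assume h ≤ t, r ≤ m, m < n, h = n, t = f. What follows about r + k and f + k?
r + k < f + k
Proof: r ≤ m and m < n, therefore r < n. t = f and h ≤ t, therefore h ≤ f. Since h = n, n ≤ f. Since r < n, r < f. Then r + k < f + k.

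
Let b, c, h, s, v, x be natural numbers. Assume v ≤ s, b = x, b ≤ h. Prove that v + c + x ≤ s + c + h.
Because v ≤ s, v + c ≤ s + c. b = x and b ≤ h, hence x ≤ h. From v + c ≤ s + c, v + c + x ≤ s + c + h.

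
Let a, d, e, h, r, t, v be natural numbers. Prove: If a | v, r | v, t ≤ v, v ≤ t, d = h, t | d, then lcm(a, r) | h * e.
a | v and r | v, therefore lcm(a, r) | v. t ≤ v and v ≤ t, therefore t = v. d = h and t | d, hence t | h. Since t = v, v | h. Because lcm(a, r) | v, lcm(a, r) | h. Then lcm(a, r) | h * e.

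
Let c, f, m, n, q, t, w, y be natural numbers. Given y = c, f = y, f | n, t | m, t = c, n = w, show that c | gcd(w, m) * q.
f = y and y = c, therefore f = c. Because n = w and f | n, f | w. f = c, so c | w. t = c and t | m, therefore c | m. Since c | w, c | gcd(w, m). Then c | gcd(w, m) * q.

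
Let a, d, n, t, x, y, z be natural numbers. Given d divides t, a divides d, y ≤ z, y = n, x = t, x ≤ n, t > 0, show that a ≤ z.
a divides d and d divides t, thus a divides t. Because t > 0, a ≤ t. x = t and x ≤ n, thus t ≤ n. Because a ≤ t, a ≤ n. y = n and y ≤ z, so n ≤ z. Since a ≤ n, a ≤ z.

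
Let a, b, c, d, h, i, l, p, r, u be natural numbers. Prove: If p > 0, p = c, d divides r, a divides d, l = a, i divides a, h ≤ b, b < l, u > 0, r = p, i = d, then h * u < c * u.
Because i = d and i divides a, d divides a. From a divides d, a = d. l = a and b < l, so b < a. a = d, so b < d. r = p and d divides r, therefore d divides p. Since p > 0, d ≤ p. Since b < d, b < p. Because h ≤ b, h < p. From p = c, h < c. Since u > 0, by multiplying by a positive, h * u < c * u.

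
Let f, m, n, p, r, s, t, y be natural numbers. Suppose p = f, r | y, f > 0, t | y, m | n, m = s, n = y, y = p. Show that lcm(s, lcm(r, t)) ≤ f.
y = p and p = f, therefore y = f. n = y and m | n, so m | y. m = s, so s | y. From r | y and t | y, lcm(r, t) | y. Since s | y, lcm(s, lcm(r, t)) | y. y = f, so lcm(s, lcm(r, t)) | f. Since f > 0, lcm(s, lcm(r, t)) ≤ f.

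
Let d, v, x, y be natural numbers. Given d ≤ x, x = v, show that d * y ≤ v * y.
x = v and d ≤ x, therefore d ≤ v. By multiplying by a non-negative, d * y ≤ v * y.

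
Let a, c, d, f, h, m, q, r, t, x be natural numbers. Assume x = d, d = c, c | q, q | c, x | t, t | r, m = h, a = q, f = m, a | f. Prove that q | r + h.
x = d and d = c, therefore x = c. c | q and q | c, hence c = q. Since x = c, x = q. x | t and t | r, thus x | r. x = q, so q | r. f = m and a | f, therefore a | m. From a = q, q | m. Since m = h, q | h. q | r, so q | r + h.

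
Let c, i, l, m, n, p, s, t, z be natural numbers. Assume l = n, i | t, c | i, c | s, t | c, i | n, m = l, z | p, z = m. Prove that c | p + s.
Because i | t and t | c, i | c. Since c | i, i = c. z = m and z | p, so m | p. m = l, so l | p. l = n, so n | p. Because i | n, i | p. i = c, so c | p. Since c | s, c | p + s.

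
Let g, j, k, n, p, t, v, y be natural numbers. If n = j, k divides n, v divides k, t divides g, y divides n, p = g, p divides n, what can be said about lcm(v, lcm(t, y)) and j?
lcm(v, lcm(t, y)) divides j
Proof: Since v divides k and k divides n, v divides n. From p = g and p divides n, g divides n. Since t divides g, t divides n. Since y divides n, lcm(t, y) divides n. v divides n, so lcm(v, lcm(t, y)) divides n. Because n = j, lcm(v, lcm(t, y)) divides j.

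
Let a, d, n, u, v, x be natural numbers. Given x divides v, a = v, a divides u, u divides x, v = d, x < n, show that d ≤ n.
a divides u and u divides x, thus a divides x. Since a = v, v divides x. x divides v, so x = v. v = d, so x = d. Since x < n, d < n. Then d ≤ n.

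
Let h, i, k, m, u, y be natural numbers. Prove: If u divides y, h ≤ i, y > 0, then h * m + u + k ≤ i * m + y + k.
h ≤ i. By multiplying by a non-negative, h * m ≤ i * m. u divides y and y > 0, so u ≤ y. Since h * m ≤ i * m, h * m + u ≤ i * m + y. Then h * m + u + k ≤ i * m + y + k.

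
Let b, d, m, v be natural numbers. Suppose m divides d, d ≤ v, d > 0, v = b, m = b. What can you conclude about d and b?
d = b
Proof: m = b and m divides d, hence b divides d. Because d > 0, b ≤ d. v = b and d ≤ v, so d ≤ b. Since b ≤ d, b = d. Then d = b.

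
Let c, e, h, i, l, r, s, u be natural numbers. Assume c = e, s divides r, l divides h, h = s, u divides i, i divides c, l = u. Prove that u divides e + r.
u divides i and i divides c, therefore u divides c. Since c = e, u divides e. h = s and l divides h, thus l divides s. s divides r, so l divides r. Since l = u, u divides r. u divides e, so u divides e + r.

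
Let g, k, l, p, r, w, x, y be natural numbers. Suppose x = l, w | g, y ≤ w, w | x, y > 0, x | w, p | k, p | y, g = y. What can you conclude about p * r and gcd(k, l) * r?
p * r | gcd(k, l) * r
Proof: g = y and w | g, therefore w | y. y > 0, so w ≤ y. Since y ≤ w, y = w. Because w | x and x | w, w = x. y = w, so y = x. Since x = l, y = l. Since p | y, p | l. p | k, so p | gcd(k, l). Then p * r | gcd(k, l) * r.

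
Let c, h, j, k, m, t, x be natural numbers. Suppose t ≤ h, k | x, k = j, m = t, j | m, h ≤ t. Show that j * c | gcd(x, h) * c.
Since k = j and k | x, j | x. t ≤ h and h ≤ t, so t = h. m = t and j | m, hence j | t. t = h, so j | h. Since j | x, j | gcd(x, h). Then j * c | gcd(x, h) * c.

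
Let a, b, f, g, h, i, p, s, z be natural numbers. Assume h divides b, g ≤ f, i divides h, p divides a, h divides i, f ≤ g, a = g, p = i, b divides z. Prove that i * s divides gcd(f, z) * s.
g ≤ f and f ≤ g, hence g = f. a = g, so a = f. Because p = i and p divides a, i divides a. Since a = f, i divides f. From h divides i and i divides h, h = i. h divides b, so i divides b. b divides z, so i divides z. i divides f, so i divides gcd(f, z). Then i * s divides gcd(f, z) * s.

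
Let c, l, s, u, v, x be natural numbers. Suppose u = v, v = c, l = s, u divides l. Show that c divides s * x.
u = v and v = c, so u = c. Because u divides l, c divides l. Because l = s, c divides s. Then c divides s * x.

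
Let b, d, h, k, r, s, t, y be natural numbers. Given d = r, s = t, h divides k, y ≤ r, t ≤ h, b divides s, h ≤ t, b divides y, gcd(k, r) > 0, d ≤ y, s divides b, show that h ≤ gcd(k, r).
t ≤ h and h ≤ t, so t = h. From b divides s and s divides b, b = s. s = t, so b = t. d = r and d ≤ y, therefore r ≤ y. From y ≤ r, y = r. b divides y, so b divides r. Since b = t, t divides r. Since t = h, h divides r. From h divides k, h divides gcd(k, r). gcd(k, r) > 0, so h ≤ gcd(k, r).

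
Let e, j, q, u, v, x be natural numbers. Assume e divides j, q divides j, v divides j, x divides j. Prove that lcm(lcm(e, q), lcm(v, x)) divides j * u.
From e divides j and q divides j, lcm(e, q) divides j. v divides j and x divides j, therefore lcm(v, x) divides j. Since lcm(e, q) divides j, lcm(lcm(e, q), lcm(v, x)) divides j. Then lcm(lcm(e, q), lcm(v, x)) divides j * u.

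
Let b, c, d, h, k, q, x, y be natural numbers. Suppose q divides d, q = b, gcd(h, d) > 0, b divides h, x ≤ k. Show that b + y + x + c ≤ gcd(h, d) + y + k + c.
Because q = b and q divides d, b divides d. Since b divides h, b divides gcd(h, d). Since gcd(h, d) > 0, b ≤ gcd(h, d). Then b + y ≤ gcd(h, d) + y. Because x ≤ k, x + c ≤ k + c. From b + y ≤ gcd(h, d) + y, b + y + x + c ≤ gcd(h, d) + y + k + c.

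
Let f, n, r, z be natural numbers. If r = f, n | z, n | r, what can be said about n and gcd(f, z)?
n | gcd(f, z)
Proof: r = f and n | r, thus n | f. Since n | z, n | gcd(f, z).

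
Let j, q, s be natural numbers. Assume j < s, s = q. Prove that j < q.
s = q and j < s. By substitution, j < q.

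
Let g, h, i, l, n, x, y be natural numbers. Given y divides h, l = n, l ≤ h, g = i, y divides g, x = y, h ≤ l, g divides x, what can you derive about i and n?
i divides n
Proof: From h ≤ l and l ≤ h, h = l. Because l = n, h = n. x = y and g divides x, hence g divides y. From y divides g, y = g. Since y divides h, g divides h. Since g = i, i divides h. Since h = n, i divides n.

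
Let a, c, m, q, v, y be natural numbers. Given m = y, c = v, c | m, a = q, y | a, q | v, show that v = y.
Since c = v and c | m, v | m. m = y, so v | y. Since a = q and y | a, y | q. q | v, so y | v. From v | y, v = y.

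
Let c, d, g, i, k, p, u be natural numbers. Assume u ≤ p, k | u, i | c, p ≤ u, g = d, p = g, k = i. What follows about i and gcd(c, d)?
i | gcd(c, d)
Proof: From u ≤ p and p ≤ u, u = p. Since p = g, u = g. Since g = d, u = d. k = i and k | u, therefore i | u. u = d, so i | d. From i | c, i | gcd(c, d).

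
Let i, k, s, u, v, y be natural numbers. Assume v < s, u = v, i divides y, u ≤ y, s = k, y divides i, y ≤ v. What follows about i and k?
i < k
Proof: u = v and u ≤ y, therefore v ≤ y. y ≤ v, so v = y. y divides i and i divides y, hence y = i. Since v = y, v = i. s = k and v < s, hence v < k. v = i, so i < k.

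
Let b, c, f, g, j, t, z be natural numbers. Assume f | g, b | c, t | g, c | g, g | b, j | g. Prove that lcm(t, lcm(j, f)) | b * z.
b | c and c | g, thus b | g. g | b, so g = b. From j | g and f | g, lcm(j, f) | g. t | g, so lcm(t, lcm(j, f)) | g. Since g = b, lcm(t, lcm(j, f)) | b. Then lcm(t, lcm(j, f)) | b * z.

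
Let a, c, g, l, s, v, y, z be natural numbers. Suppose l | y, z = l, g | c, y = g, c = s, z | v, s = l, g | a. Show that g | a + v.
y = g and l | y, so l | g. c = s and s = l, hence c = l. g | c, so g | l. l | g, so l = g. z = l and z | v, thus l | v. Since l = g, g | v. Since g | a, g | a + v.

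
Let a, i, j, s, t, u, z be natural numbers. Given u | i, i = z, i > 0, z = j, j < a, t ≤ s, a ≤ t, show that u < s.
i = z and z = j, thus i = j. Since u | i and i > 0, u ≤ i. Since i = j, u ≤ j. j < a and a ≤ t, thus j < t. t ≤ s, so j < s. Since u ≤ j, u < s.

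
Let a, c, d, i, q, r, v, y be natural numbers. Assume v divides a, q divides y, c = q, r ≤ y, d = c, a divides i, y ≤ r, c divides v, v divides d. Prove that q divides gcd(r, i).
Since y ≤ r and r ≤ y, y = r. Since q divides y, q divides r. From d = c and v divides d, v divides c. c divides v, so v = c. v divides a and a divides i, hence v divides i. v = c, so c divides i. c = q, so q divides i. q divides r, so q divides gcd(r, i).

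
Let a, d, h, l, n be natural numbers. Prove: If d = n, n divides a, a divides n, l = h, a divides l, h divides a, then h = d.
From n divides a and a divides n, n = a. Since d = n, d = a. Since l = h and a divides l, a divides h. h divides a, so a = h. d = a, so d = h. Then h = d.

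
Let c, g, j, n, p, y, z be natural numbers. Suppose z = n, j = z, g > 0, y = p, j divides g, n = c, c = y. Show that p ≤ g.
Because n = c and c = y, n = y. From j = z and z = n, j = n. j divides g, so n divides g. Since n = y, y divides g. g > 0, so y ≤ g. y = p, so p ≤ g.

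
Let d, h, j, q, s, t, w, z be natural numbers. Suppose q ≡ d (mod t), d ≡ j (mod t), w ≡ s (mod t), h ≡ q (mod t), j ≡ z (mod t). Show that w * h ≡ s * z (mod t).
From h ≡ q (mod t) and q ≡ d (mod t), h ≡ d (mod t). Since d ≡ j (mod t), h ≡ j (mod t). j ≡ z (mod t), so h ≡ z (mod t). Since w ≡ s (mod t), by multiplying congruences, w * h ≡ s * z (mod t).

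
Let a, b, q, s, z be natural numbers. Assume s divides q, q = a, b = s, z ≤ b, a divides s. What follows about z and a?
z ≤ a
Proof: q = a and s divides q, therefore s divides a. Since a divides s, s = a. Because b = s, b = a. Since z ≤ b, z ≤ a.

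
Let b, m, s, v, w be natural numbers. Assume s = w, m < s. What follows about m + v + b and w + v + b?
m + v + b < w + v + b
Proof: Because s = w and m < s, m < w. Then m + v < w + v. Then m + v + b < w + v + b.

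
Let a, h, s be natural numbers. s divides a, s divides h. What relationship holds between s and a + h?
s divides a + h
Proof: s divides a and s divides h. By divisibility of sums, s divides a + h.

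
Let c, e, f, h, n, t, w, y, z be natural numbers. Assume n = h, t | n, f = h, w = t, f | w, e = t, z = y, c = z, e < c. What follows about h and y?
h < y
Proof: n = h and t | n, therefore t | h. w = t and f | w, hence f | t. f = h, so h | t. Because t | h, t = h. From c = z and e < c, e < z. Since z = y, e < y. Since e = t, t < y. t = h, so h < y.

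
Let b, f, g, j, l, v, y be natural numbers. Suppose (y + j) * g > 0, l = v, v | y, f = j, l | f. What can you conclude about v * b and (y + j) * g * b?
v * b ≤ (y + j) * g * b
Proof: Since l = v and l | f, v | f. f = j, so v | j. v | y, so v | y + j. Then v | (y + j) * g. (y + j) * g > 0, so v ≤ (y + j) * g. Then v * b ≤ (y + j) * g * b.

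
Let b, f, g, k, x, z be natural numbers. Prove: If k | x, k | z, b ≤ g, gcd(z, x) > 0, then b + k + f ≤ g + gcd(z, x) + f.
k | z and k | x, so k | gcd(z, x). Since gcd(z, x) > 0, k ≤ gcd(z, x). b ≤ g, so b + k ≤ g + gcd(z, x). Then b + k + f ≤ g + gcd(z, x) + f.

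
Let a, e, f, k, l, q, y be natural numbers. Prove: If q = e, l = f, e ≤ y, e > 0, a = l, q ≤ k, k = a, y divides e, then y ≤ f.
k = a and a = l, thus k = l. l = f, so k = f. Because y divides e and e > 0, y ≤ e. From e ≤ y, e = y. Since q = e, q = y. Since q ≤ k, y ≤ k. Since k = f, y ≤ f.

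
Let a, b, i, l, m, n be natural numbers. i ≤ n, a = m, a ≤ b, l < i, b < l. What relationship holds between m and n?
m < n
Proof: a ≤ b and b < l, thus a < l. l < i and i ≤ n, hence l < n. Since a < l, a < n. a = m, so m < n.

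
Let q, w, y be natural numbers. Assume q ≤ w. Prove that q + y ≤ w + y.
From q ≤ w, by adding to both sides, q + y ≤ w + y.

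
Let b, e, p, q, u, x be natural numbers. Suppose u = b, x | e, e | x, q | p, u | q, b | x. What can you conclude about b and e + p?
b | e + p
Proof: x | e and e | x, thus x = e. Since b | x, b | e. Since u = b and u | q, b | q. Since q | p, b | p. From b | e, b | e + p.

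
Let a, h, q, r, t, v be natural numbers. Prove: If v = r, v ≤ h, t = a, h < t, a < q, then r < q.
v = r and v ≤ h, so r ≤ h. t = a and h < t, so h < a. a < q, so h < q. r ≤ h, so r < q.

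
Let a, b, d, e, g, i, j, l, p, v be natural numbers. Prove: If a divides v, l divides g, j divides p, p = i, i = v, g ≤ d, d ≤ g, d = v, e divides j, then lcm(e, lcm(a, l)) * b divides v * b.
Since p = i and i = v, p = v. Because e divides j and j divides p, e divides p. p = v, so e divides v. g ≤ d and d ≤ g, so g = d. Since d = v, g = v. Since l divides g, l divides v. Since a divides v, lcm(a, l) divides v. Since e divides v, lcm(e, lcm(a, l)) divides v. Then lcm(e, lcm(a, l)) * b divides v * b.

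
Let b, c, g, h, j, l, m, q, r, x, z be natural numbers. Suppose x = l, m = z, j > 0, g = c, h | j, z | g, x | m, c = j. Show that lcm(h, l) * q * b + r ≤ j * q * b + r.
m = z and x | m, so x | z. Since x = l, l | z. g = c and c = j, hence g = j. z | g, so z | j. Since l | z, l | j. From h | j, lcm(h, l) | j. Since j > 0, lcm(h, l) ≤ j. Then lcm(h, l) * q ≤ j * q. Then lcm(h, l) * q * b ≤ j * q * b. Then lcm(h, l) * q * b + r ≤ j * q * b + r.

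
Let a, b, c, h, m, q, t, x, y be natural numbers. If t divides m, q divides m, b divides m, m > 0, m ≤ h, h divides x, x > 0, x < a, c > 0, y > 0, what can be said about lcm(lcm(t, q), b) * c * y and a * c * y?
lcm(lcm(t, q), b) * c * y < a * c * y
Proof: Because t divides m and q divides m, lcm(t, q) divides m. Since b divides m, lcm(lcm(t, q), b) divides m. Since m > 0, lcm(lcm(t, q), b) ≤ m. From m ≤ h, lcm(lcm(t, q), b) ≤ h. From h divides x and x > 0, h ≤ x. x < a, so h < a. From lcm(lcm(t, q), b) ≤ h, lcm(lcm(t, q), b) < a. Since c > 0, by multiplying by a positive, lcm(lcm(t, q), b) * c < a * c. Combined with y > 0, by multiplying by a positive, lcm(lcm(t, q), b) * c * y < a * c * y.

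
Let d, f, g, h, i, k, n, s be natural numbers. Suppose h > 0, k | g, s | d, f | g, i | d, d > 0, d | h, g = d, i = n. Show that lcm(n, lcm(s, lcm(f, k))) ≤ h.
Since i = n and i | d, n | d. f | g and k | g, hence lcm(f, k) | g. g = d, so lcm(f, k) | d. Since s | d, lcm(s, lcm(f, k)) | d. n | d, so lcm(n, lcm(s, lcm(f, k))) | d. d > 0, so lcm(n, lcm(s, lcm(f, k))) ≤ d. d | h and h > 0, so d ≤ h. Because lcm(n, lcm(s, lcm(f, k))) ≤ d, lcm(n, lcm(s, lcm(f, k))) ≤ h.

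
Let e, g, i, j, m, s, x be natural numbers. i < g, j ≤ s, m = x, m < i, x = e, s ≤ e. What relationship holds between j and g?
j < g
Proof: Since m = x and x = e, m = e. m < i, so e < i. Since i < g, e < g. Since s ≤ e, s < g. Since j ≤ s, j < g.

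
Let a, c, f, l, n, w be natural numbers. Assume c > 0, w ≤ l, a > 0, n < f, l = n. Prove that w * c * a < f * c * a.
Because l = n and w ≤ l, w ≤ n. n < f, so w < f. c > 0, so w * c < f * c. a > 0, so w * c * a < f * c * a.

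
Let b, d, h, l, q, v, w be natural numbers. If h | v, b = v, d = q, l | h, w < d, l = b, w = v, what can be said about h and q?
h < q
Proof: l = b and b = v, so l = v. Since l | h, v | h. Since h | v, v = h. w = v, so w = h. w < d, so h < d. d = q, so h < q.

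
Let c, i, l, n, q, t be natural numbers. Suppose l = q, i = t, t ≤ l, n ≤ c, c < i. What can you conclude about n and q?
n < q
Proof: Because n ≤ c and c < i, n < i. Because i = t, n < t. l = q and t ≤ l, so t ≤ q. Because n < t, n < q.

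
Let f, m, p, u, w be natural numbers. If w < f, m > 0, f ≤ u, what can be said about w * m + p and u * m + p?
w * m + p < u * m + p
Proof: Because w < f and f ≤ u, w < u. m > 0, so w * m < u * m. Then w * m + p < u * m + p.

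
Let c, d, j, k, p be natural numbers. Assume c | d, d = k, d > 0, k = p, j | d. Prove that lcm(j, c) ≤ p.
d = k and k = p, thus d = p. j | d and c | d, therefore lcm(j, c) | d. Because d > 0, lcm(j, c) ≤ d. d = p, so lcm(j, c) ≤ p.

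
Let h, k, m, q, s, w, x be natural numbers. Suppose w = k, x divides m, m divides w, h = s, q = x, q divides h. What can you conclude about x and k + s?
x divides k + s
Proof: Because x divides m and m divides w, x divides w. w = k, so x divides k. q = x and q divides h, therefore x divides h. Since h = s, x divides s. Since x divides k, x divides k + s.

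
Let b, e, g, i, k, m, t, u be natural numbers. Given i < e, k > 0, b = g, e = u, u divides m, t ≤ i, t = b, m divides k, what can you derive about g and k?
g < k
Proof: t = b and b = g, so t = g. Since e = u and i < e, i < u. Because u divides m and m divides k, u divides k. Since k > 0, u ≤ k. i < u, so i < k. Since t ≤ i, t < k. t = g, so g < k.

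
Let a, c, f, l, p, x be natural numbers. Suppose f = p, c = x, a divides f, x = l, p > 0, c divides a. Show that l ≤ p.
Since c = x and x = l, c = l. Since f = p and a divides f, a divides p. Since c divides a, c divides p. From p > 0, c ≤ p. Since c = l, l ≤ p.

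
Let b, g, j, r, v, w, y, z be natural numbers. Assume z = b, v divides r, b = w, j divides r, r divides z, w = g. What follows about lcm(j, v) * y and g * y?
lcm(j, v) * y divides g * y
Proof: j divides r and v divides r, hence lcm(j, v) divides r. z = b and b = w, hence z = w. Since r divides z, r divides w. Since lcm(j, v) divides r, lcm(j, v) divides w. Since w = g, lcm(j, v) divides g. Then lcm(j, v) * y divides g * y.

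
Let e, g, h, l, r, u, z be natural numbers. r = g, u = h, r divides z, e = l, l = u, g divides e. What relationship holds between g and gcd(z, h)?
g divides gcd(z, h)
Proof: Because r = g and r divides z, g divides z. Since l = u and u = h, l = h. Since e = l and g divides e, g divides l. From l = h, g divides h. g divides z, so g divides gcd(z, h).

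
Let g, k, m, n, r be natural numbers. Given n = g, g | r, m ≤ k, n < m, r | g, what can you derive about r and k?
r < k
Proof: Since g | r and r | g, g = r. n = g, so n = r. Since n < m, r < m. m ≤ k, so r < k.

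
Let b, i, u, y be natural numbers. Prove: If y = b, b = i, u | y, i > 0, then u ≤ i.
Since y = b and b = i, y = i. Because u | y, u | i. Since i > 0, u ≤ i.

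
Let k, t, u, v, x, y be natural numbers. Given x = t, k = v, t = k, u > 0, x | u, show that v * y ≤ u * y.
Because t = k and k = v, t = v. x = t and x | u, hence t | u. Since u > 0, t ≤ u. Since t = v, v ≤ u. Then v * y ≤ u * y.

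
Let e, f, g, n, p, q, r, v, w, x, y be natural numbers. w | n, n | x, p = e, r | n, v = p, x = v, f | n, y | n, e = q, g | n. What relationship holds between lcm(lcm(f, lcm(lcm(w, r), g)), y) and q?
lcm(lcm(f, lcm(lcm(w, r), g)), y) | q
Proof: w | n and r | n, thus lcm(w, r) | n. Since g | n, lcm(lcm(w, r), g) | n. f | n, so lcm(f, lcm(lcm(w, r), g)) | n. y | n, so lcm(lcm(f, lcm(lcm(w, r), g)), y) | n. p = e and e = q, therefore p = q. x = v and n | x, thus n | v. Since v = p, n | p. p = q, so n | q. Since lcm(lcm(f, lcm(lcm(w, r), g)), y) | n, lcm(lcm(f, lcm(lcm(w, r), g)), y) | q.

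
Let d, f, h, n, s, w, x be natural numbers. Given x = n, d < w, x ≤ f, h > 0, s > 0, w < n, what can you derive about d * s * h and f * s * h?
d * s * h < f * s * h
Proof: Since d < w and w < n, d < n. From x = n and x ≤ f, n ≤ f. d < n, so d < f. From s > 0, by multiplying by a positive, d * s < f * s. Since h > 0, by multiplying by a positive, d * s * h < f * s * h.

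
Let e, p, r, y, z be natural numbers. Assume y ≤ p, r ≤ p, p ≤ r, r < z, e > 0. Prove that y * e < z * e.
r ≤ p and p ≤ r, thus r = p. Since r < z, p < z. Since y ≤ p, y < z. Since e > 0, by multiplying by a positive, y * e < z * e.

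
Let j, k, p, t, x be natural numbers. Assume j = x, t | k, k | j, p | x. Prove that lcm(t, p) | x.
From j = x and k | j, k | x. From t | k, t | x. Since p | x, lcm(t, p) | x.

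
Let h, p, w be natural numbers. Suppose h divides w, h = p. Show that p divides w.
h = p and h divides w. By substitution, p divides w.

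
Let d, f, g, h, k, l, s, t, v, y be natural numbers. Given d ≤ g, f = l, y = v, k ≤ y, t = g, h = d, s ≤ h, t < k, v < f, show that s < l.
From h = d and s ≤ h, s ≤ d. t < k and k ≤ y, hence t < y. Since y = v, t < v. t = g, so g < v. Because f = l and v < f, v < l. Since g < v, g < l. Since d ≤ g, d < l. Because s ≤ d, s < l.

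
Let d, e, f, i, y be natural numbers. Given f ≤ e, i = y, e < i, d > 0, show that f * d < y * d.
Because i = y and e < i, e < y. f ≤ e, so f < y. Since d > 0, f * d < y * d.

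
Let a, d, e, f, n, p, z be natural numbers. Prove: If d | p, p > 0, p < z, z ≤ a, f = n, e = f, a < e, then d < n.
From d | p and p > 0, d ≤ p. p < z and z ≤ a, therefore p < a. d ≤ p, so d < a. Since e = f and a < e, a < f. Since f = n, a < n. d < a, so d < n.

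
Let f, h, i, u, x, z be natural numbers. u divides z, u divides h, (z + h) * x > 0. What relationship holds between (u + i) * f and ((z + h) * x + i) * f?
(u + i) * f ≤ ((z + h) * x + i) * f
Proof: From u divides z and u divides h, u divides z + h. Then u divides (z + h) * x. From (z + h) * x > 0, u ≤ (z + h) * x. Then u + i ≤ (z + h) * x + i. By multiplying by a non-negative, (u + i) * f ≤ ((z + h) * x + i) * f.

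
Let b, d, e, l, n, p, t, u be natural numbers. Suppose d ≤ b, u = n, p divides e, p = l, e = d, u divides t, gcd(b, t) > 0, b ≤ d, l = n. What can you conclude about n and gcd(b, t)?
n ≤ gcd(b, t)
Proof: d ≤ b and b ≤ d, therefore d = b. p = l and p divides e, so l divides e. Since e = d, l divides d. Since d = b, l divides b. Since l = n, n divides b. From u = n and u divides t, n divides t. From n divides b, n divides gcd(b, t). Since gcd(b, t) > 0, n ≤ gcd(b, t).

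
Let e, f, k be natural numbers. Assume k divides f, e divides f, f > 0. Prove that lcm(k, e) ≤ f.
Since k divides f and e divides f, lcm(k, e) divides f. Since f > 0, lcm(k, e) ≤ f.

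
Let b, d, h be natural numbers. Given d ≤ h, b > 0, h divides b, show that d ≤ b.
Because h divides b and b > 0, h ≤ b. Since d ≤ h, d ≤ b.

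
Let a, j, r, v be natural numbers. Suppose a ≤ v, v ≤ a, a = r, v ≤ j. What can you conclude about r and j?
r ≤ j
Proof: v ≤ a and a ≤ v, hence v = a. a = r, so v = r. v ≤ j, so r ≤ j.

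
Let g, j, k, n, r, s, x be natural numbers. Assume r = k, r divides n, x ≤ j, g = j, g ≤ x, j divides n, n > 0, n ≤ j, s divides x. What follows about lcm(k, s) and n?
lcm(k, s) divides n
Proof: Since r = k and r divides n, k divides n. Because g = j and g ≤ x, j ≤ x. Because x ≤ j, x = j. j divides n and n > 0, hence j ≤ n. Since n ≤ j, j = n. Because x = j, x = n. Since s divides x, s divides n. From k divides n, lcm(k, s) divides n.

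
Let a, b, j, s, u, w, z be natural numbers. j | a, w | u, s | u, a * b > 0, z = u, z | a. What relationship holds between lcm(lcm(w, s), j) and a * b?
lcm(lcm(w, s), j) ≤ a * b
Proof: Because w | u and s | u, lcm(w, s) | u. z = u and z | a, thus u | a. From lcm(w, s) | u, lcm(w, s) | a. Since j | a, lcm(lcm(w, s), j) | a. Then lcm(lcm(w, s), j) | a * b. a * b > 0, so lcm(lcm(w, s), j) ≤ a * b.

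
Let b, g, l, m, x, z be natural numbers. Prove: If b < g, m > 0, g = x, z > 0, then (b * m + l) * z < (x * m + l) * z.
From g = x and b < g, b < x. Combining with m > 0, by multiplying by a positive, b * m < x * m. Then b * m + l < x * m + l. Using z > 0, by multiplying by a positive, (b * m + l) * z < (x * m + l) * z.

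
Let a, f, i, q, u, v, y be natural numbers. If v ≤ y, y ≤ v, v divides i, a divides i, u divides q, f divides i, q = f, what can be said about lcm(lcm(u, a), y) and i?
lcm(lcm(u, a), y) divides i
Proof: Since q = f and u divides q, u divides f. f divides i, so u divides i. a divides i, so lcm(u, a) divides i. v ≤ y and y ≤ v, therefore v = y. v divides i, so y divides i. Since lcm(u, a) divides i, lcm(lcm(u, a), y) divides i.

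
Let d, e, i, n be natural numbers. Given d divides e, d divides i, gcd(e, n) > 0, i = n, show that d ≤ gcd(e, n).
i = n and d divides i, so d divides n. Since d divides e, d divides gcd(e, n). gcd(e, n) > 0, so d ≤ gcd(e, n).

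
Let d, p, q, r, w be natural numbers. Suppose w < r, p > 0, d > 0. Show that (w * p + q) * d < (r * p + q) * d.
w < r and p > 0. By multiplying by a positive, w * p < r * p. Then w * p + q < r * p + q. Since d > 0, by multiplying by a positive, (w * p + q) * d < (r * p + q) * d.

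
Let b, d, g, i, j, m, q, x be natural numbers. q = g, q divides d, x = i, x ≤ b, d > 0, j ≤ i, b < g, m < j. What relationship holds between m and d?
m < d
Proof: x = i and x ≤ b, thus i ≤ b. b < g, so i < g. j ≤ i, so j < g. q = g and q divides d, thus g divides d. Since d > 0, g ≤ d. j < g, so j < d. Since m < j, m < d.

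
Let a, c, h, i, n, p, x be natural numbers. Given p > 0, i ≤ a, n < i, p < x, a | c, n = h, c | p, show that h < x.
n = h and n < i, hence h < i. Since i ≤ a, h < a. Because a | c and c | p, a | p. p > 0, so a ≤ p. h < a, so h < p. p < x, so h < x.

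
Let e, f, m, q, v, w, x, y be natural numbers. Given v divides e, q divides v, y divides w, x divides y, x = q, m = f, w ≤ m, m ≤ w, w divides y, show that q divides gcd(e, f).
q divides v and v divides e, hence q divides e. w ≤ m and m ≤ w, therefore w = m. m = f, so w = f. y divides w and w divides y, hence y = w. Since x divides y, x divides w. From x = q, q divides w. Since w = f, q divides f. q divides e, so q divides gcd(e, f).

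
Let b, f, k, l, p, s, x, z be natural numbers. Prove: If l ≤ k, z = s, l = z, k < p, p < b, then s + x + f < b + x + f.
l = z and l ≤ k, hence z ≤ k. k < p and p < b, therefore k < b. z ≤ k, so z < b. Since z = s, s < b. Then s + x < b + x. Then s + x + f < b + x + f.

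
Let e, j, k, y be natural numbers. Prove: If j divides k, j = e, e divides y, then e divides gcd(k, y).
Because j = e and j divides k, e divides k. Because e divides y, e divides gcd(k, y).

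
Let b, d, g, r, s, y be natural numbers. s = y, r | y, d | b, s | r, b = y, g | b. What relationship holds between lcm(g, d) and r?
lcm(g, d) | r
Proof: Since s = y and s | r, y | r. r | y, so y = r. Since b = y, b = r. g | b and d | b, hence lcm(g, d) | b. b = r, so lcm(g, d) | r.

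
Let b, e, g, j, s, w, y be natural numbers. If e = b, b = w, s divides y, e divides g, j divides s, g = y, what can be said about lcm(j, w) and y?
lcm(j, w) divides y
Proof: j divides s and s divides y, hence j divides y. Since e = b and e divides g, b divides g. Since g = y, b divides y. b = w, so w divides y. j divides y, so lcm(j, w) divides y.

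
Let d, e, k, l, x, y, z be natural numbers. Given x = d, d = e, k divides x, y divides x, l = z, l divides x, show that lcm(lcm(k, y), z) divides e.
x = d and d = e, so x = e. k divides x and y divides x, therefore lcm(k, y) divides x. Since l = z and l divides x, z divides x. Since lcm(k, y) divides x, lcm(lcm(k, y), z) divides x. Since x = e, lcm(lcm(k, y), z) divides e.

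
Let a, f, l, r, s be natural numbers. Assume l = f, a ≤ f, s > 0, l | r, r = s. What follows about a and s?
a ≤ s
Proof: Because l = f and l | r, f | r. Since r = s, f | s. From s > 0, f ≤ s. Since a ≤ f, a ≤ s.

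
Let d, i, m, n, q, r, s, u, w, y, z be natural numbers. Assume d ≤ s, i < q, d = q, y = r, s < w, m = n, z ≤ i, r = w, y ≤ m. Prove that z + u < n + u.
z ≤ i and i < q, hence z < q. d ≤ s and s < w, thus d < w. y = r and r = w, hence y = w. Since y ≤ m, w ≤ m. d < w, so d < m. Since d = q, q < m. Since m = n, q < n. z < q, so z < n. Then z + u < n + u.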